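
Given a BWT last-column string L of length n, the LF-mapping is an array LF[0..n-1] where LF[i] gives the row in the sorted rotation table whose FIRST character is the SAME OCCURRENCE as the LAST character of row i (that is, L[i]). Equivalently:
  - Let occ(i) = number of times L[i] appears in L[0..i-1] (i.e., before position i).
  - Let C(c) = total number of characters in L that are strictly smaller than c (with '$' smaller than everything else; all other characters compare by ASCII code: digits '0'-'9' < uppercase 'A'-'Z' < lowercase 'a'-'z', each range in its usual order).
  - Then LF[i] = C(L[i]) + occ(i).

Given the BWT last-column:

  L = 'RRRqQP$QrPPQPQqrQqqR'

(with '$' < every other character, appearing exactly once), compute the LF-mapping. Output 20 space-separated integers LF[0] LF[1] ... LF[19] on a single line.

Char counts: '$':1, 'P':4, 'Q':5, 'R':4, 'q':4, 'r':2
C (first-col start): C('$')=0, C('P')=1, C('Q')=5, C('R')=10, C('q')=14, C('r')=18
L[0]='R': occ=0, LF[0]=C('R')+0=10+0=10
L[1]='R': occ=1, LF[1]=C('R')+1=10+1=11
L[2]='R': occ=2, LF[2]=C('R')+2=10+2=12
L[3]='q': occ=0, LF[3]=C('q')+0=14+0=14
L[4]='Q': occ=0, LF[4]=C('Q')+0=5+0=5
L[5]='P': occ=0, LF[5]=C('P')+0=1+0=1
L[6]='$': occ=0, LF[6]=C('$')+0=0+0=0
L[7]='Q': occ=1, LF[7]=C('Q')+1=5+1=6
L[8]='r': occ=0, LF[8]=C('r')+0=18+0=18
L[9]='P': occ=1, LF[9]=C('P')+1=1+1=2
L[10]='P': occ=2, LF[10]=C('P')+2=1+2=3
L[11]='Q': occ=2, LF[11]=C('Q')+2=5+2=7
L[12]='P': occ=3, LF[12]=C('P')+3=1+3=4
L[13]='Q': occ=3, LF[13]=C('Q')+3=5+3=8
L[14]='q': occ=1, LF[14]=C('q')+1=14+1=15
L[15]='r': occ=1, LF[15]=C('r')+1=18+1=19
L[16]='Q': occ=4, LF[16]=C('Q')+4=5+4=9
L[17]='q': occ=2, LF[17]=C('q')+2=14+2=16
L[18]='q': occ=3, LF[18]=C('q')+3=14+3=17
L[19]='R': occ=3, LF[19]=C('R')+3=10+3=13

Answer: 10 11 12 14 5 1 0 6 18 2 3 7 4 8 15 19 9 16 17 13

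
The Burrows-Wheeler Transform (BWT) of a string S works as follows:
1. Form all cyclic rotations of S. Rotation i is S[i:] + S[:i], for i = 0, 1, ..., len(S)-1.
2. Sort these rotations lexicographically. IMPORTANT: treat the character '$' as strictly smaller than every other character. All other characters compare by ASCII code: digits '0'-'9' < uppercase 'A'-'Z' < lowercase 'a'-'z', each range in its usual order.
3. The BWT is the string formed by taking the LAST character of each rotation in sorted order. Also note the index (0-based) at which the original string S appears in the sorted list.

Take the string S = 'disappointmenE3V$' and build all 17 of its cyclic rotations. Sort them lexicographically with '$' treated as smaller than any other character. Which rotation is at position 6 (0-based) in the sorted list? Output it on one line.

Answer: enE3V$disappointm

Derivation:
All 17 rotations (rotation i = S[i:]+S[:i]):
  rot[0] = disappointmenE3V$
  rot[1] = isappointmenE3V$d
  rot[2] = sappointmenE3V$di
  rot[3] = appointmenE3V$dis
  rot[4] = ppointmenE3V$disa
  rot[5] = pointmenE3V$disap
  rot[6] = ointmenE3V$disapp
  rot[7] = intmenE3V$disappo
  rot[8] = ntmenE3V$disappoi
  rot[9] = tmenE3V$disappoin
  rot[10] = menE3V$disappoint
  rot[11] = enE3V$disappointm
  rot[12] = nE3V$disappointme
  rot[13] = E3V$disappointmen
  rot[14] = 3V$disappointmenE
  rot[15] = V$disappointmenE3
  rot[16] = $disappointmenE3V
Sorted (with $ < everything):
  sorted[0] = $disappointmenE3V
  sorted[1] = 3V$disappointmenE
  sorted[2] = E3V$disappointmen
  sorted[3] = V$disappointmenE3
  sorted[4] = appointmenE3V$dis
  sorted[5] = disappointmenE3V$
  sorted[6] = enE3V$disappointm
  sorted[7] = intmenE3V$disappo
  sorted[8] = isappointmenE3V$d
  sorted[9] = menE3V$disappoint
  sorted[10] = nE3V$disappointme
  sorted[11] = ntmenE3V$disappoi
  sorted[12] = ointmenE3V$disapp
  sorted[13] = pointmenE3V$disap
  sorted[14] = ppointmenE3V$disa
  sorted[15] = sappointmenE3V$di
  sorted[16] = tmenE3V$disappoin
sorted[6] = enE3V$disappointm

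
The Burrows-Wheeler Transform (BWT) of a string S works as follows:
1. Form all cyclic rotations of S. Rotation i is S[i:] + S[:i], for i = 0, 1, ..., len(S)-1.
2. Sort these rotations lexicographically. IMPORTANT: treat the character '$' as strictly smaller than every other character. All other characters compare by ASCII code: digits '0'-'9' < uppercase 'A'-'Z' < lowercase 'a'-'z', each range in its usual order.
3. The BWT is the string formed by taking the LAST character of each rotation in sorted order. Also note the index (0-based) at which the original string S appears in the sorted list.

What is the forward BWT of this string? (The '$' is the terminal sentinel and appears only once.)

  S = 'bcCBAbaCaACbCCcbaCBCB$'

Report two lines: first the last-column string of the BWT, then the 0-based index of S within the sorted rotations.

All 22 rotations (rotation i = S[i:]+S[:i]):
  rot[0] = bcCBAbaCaACbCCcbaCBCB$
  rot[1] = cCBAbaCaACbCCcbaCBCB$b
  rot[2] = CBAbaCaACbCCcbaCBCB$bc
  rot[3] = BAbaCaACbCCcbaCBCB$bcC
  rot[4] = AbaCaACbCCcbaCBCB$bcCB
  rot[5] = baCaACbCCcbaCBCB$bcCBA
  rot[6] = aCaACbCCcbaCBCB$bcCBAb
  rot[7] = CaACbCCcbaCBCB$bcCBAba
  rot[8] = aACbCCcbaCBCB$bcCBAbaC
  rot[9] = ACbCCcbaCBCB$bcCBAbaCa
  rot[10] = CbCCcbaCBCB$bcCBAbaCaA
  rot[11] = bCCcbaCBCB$bcCBAbaCaAC
  rot[12] = CCcbaCBCB$bcCBAbaCaACb
  rot[13] = CcbaCBCB$bcCBAbaCaACbC
  rot[14] = cbaCBCB$bcCBAbaCaACbCC
  rot[15] = baCBCB$bcCBAbaCaACbCCc
  rot[16] = aCBCB$bcCBAbaCaACbCCcb
  rot[17] = CBCB$bcCBAbaCaACbCCcba
  rot[18] = BCB$bcCBAbaCaACbCCcbaC
  rot[19] = CB$bcCBAbaCaACbCCcbaCB
  rot[20] = B$bcCBAbaCaACbCCcbaCBC
  rot[21] = $bcCBAbaCaACbCCcbaCBCB
Sorted (with $ < everything):
  sorted[0] = $bcCBAbaCaACbCCcbaCBCB  (last char: 'B')
  sorted[1] = ACbCCcbaCBCB$bcCBAbaCa  (last char: 'a')
  sorted[2] = AbaCaACbCCcbaCBCB$bcCB  (last char: 'B')
  sorted[3] = B$bcCBAbaCaACbCCcbaCBC  (last char: 'C')
  sorted[4] = BAbaCaACbCCcbaCBCB$bcC  (last char: 'C')
  sorted[5] = BCB$bcCBAbaCaACbCCcbaC  (last char: 'C')
  sorted[6] = CB$bcCBAbaCaACbCCcbaCB  (last char: 'B')
  sorted[7] = CBAbaCaACbCCcbaCBCB$bc  (last char: 'c')
  sorted[8] = CBCB$bcCBAbaCaACbCCcba  (last char: 'a')
  sorted[9] = CCcbaCBCB$bcCBAbaCaACb  (last char: 'b')
  sorted[10] = CaACbCCcbaCBCB$bcCBAba  (last char: 'a')
  sorted[11] = CbCCcbaCBCB$bcCBAbaCaA  (last char: 'A')
  sorted[12] = CcbaCBCB$bcCBAbaCaACbC  (last char: 'C')
  sorted[13] = aACbCCcbaCBCB$bcCBAbaC  (last char: 'C')
  sorted[14] = aCBCB$bcCBAbaCaACbCCcb  (last char: 'b')
  sorted[15] = aCaACbCCcbaCBCB$bcCBAb  (last char: 'b')
  sorted[16] = bCCcbaCBCB$bcCBAbaCaAC  (last char: 'C')
  sorted[17] = baCBCB$bcCBAbaCaACbCCc  (last char: 'c')
  sorted[18] = baCaACbCCcbaCBCB$bcCBA  (last char: 'A')
  sorted[19] = bcCBAbaCaACbCCcbaCBCB$  (last char: '$')
  sorted[20] = cCBAbaCaACbCCcbaCBCB$b  (last char: 'b')
  sorted[21] = cbaCBCB$bcCBAbaCaACbCC  (last char: 'C')
Last column: BaBCCCBcabaACCbbCcA$bC
Original string S is at sorted index 19

Answer: BaBCCCBcabaACCbbCcA$bC
19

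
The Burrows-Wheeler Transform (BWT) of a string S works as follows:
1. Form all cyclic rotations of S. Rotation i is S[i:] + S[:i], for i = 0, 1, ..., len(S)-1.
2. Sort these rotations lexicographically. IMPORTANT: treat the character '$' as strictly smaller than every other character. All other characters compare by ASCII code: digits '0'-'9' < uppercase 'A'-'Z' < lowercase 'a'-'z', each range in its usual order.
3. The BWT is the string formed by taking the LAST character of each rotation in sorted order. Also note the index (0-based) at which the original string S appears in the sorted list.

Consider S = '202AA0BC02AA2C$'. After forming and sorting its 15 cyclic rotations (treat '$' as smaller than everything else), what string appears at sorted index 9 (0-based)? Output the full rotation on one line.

Answer: A2C$202AA0BC02A

Derivation:
All 15 rotations (rotation i = S[i:]+S[:i]):
  rot[0] = 202AA0BC02AA2C$
  rot[1] = 02AA0BC02AA2C$2
  rot[2] = 2AA0BC02AA2C$20
  rot[3] = AA0BC02AA2C$202
  rot[4] = A0BC02AA2C$202A
  rot[5] = 0BC02AA2C$202AA
  rot[6] = BC02AA2C$202AA0
  rot[7] = C02AA2C$202AA0B
  rot[8] = 02AA2C$202AA0BC
  rot[9] = 2AA2C$202AA0BC0
  rot[10] = AA2C$202AA0BC02
  rot[11] = A2C$202AA0BC02A
  rot[12] = 2C$202AA0BC02AA
  rot[13] = C$202AA0BC02AA2
  rot[14] = $202AA0BC02AA2C
Sorted (with $ < everything):
  sorted[0] = $202AA0BC02AA2C
  sorted[1] = 02AA0BC02AA2C$2
  sorted[2] = 02AA2C$202AA0BC
  sorted[3] = 0BC02AA2C$202AA
  sorted[4] = 202AA0BC02AA2C$
  sorted[5] = 2AA0BC02AA2C$20
  sorted[6] = 2AA2C$202AA0BC0
  sorted[7] = 2C$202AA0BC02AA
  sorted[8] = A0BC02AA2C$202A
  sorted[9] = A2C$202AA0BC02A
  sorted[10] = AA0BC02AA2C$202
  sorted[11] = AA2C$202AA0BC02
  sorted[12] = BC02AA2C$202AA0
  sorted[13] = C$202AA0BC02AA2
  sorted[14] = C02AA2C$202AA0B
sorted[9] = A2C$202AA0BC02A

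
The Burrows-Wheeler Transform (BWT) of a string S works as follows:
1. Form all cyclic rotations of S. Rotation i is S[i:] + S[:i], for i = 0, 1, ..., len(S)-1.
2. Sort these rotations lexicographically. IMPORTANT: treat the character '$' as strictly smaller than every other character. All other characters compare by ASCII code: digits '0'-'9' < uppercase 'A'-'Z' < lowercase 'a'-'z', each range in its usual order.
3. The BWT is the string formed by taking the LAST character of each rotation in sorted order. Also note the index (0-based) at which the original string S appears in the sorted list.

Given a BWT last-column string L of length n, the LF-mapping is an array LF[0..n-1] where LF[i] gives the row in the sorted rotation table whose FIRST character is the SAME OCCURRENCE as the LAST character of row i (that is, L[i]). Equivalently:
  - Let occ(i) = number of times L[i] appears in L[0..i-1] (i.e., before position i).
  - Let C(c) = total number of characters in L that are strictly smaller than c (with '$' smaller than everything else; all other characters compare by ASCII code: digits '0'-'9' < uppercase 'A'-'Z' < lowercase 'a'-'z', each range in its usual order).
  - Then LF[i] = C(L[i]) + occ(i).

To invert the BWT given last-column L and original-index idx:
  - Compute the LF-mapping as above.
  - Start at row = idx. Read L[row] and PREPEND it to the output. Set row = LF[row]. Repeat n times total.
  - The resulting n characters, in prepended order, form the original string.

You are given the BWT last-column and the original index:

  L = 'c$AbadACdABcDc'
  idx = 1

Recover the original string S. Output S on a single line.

LF mapping: 9 0 1 8 7 12 2 5 13 3 4 10 6 11
Walk LF starting at row 1, prepending L[row]:
  step 1: row=1, L[1]='$', prepend. Next row=LF[1]=0
  step 2: row=0, L[0]='c', prepend. Next row=LF[0]=9
  step 3: row=9, L[9]='A', prepend. Next row=LF[9]=3
  step 4: row=3, L[3]='b', prepend. Next row=LF[3]=8
  step 5: row=8, L[8]='d', prepend. Next row=LF[8]=13
  step 6: row=13, L[13]='c', prepend. Next row=LF[13]=11
  step 7: row=11, L[11]='c', prepend. Next row=LF[11]=10
  step 8: row=10, L[10]='B', prepend. Next row=LF[10]=4
  step 9: row=4, L[4]='a', prepend. Next row=LF[4]=7
  step 10: row=7, L[7]='C', prepend. Next row=LF[7]=5
  step 11: row=5, L[5]='d', prepend. Next row=LF[5]=12
  step 12: row=12, L[12]='D', prepend. Next row=LF[12]=6
  step 13: row=6, L[6]='A', prepend. Next row=LF[6]=2
  step 14: row=2, L[2]='A', prepend. Next row=LF[2]=1
Reversed output: AADdCaBccdbAc$

Answer: AADdCaBccdbAc$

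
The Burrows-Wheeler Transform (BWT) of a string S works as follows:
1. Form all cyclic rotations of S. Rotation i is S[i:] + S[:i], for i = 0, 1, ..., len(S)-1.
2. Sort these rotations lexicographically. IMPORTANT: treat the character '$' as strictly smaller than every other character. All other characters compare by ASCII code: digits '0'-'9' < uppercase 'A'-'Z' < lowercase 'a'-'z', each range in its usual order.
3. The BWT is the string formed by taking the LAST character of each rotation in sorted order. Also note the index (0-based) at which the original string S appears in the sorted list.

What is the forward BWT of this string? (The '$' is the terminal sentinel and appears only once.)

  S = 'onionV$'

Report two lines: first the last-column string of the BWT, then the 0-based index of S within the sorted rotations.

All 7 rotations (rotation i = S[i:]+S[:i]):
  rot[0] = onionV$
  rot[1] = nionV$o
  rot[2] = ionV$on
  rot[3] = onV$oni
  rot[4] = nV$onio
  rot[5] = V$onion
  rot[6] = $onionV
Sorted (with $ < everything):
  sorted[0] = $onionV  (last char: 'V')
  sorted[1] = V$onion  (last char: 'n')
  sorted[2] = ionV$on  (last char: 'n')
  sorted[3] = nV$onio  (last char: 'o')
  sorted[4] = nionV$o  (last char: 'o')
  sorted[5] = onV$oni  (last char: 'i')
  sorted[6] = onionV$  (last char: '$')
Last column: Vnnooi$
Original string S is at sorted index 6

Answer: Vnnooi$
6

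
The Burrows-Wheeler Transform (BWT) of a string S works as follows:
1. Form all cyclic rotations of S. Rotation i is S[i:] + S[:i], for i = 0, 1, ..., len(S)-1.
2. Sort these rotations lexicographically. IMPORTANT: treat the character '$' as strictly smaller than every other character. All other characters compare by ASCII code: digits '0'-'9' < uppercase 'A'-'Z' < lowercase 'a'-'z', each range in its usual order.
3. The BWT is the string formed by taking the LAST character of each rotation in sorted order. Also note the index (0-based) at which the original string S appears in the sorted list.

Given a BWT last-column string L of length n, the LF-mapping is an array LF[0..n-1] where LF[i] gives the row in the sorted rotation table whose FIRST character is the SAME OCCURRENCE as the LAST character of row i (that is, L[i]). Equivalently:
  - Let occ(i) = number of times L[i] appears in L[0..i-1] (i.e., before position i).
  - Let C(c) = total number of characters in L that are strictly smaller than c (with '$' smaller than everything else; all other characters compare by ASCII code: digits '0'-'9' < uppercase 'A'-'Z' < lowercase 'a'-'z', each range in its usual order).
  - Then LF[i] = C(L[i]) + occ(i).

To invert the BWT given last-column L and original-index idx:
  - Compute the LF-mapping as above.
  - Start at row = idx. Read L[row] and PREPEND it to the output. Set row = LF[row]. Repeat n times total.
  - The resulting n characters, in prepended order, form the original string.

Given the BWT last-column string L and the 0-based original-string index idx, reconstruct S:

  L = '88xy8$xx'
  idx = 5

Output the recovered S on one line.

Answer: xxy8x88$

Derivation:
LF mapping: 1 2 4 7 3 0 5 6
Walk LF starting at row 5, prepending L[row]:
  step 1: row=5, L[5]='$', prepend. Next row=LF[5]=0
  step 2: row=0, L[0]='8', prepend. Next row=LF[0]=1
  step 3: row=1, L[1]='8', prepend. Next row=LF[1]=2
  step 4: row=2, L[2]='x', prepend. Next row=LF[2]=4
  step 5: row=4, L[4]='8', prepend. Next row=LF[4]=3
  step 6: row=3, L[3]='y', prepend. Next row=LF[3]=7
  step 7: row=7, L[7]='x', prepend. Next row=LF[7]=6
  step 8: row=6, L[6]='x', prepend. Next row=LF[6]=5
Reversed output: xxy8x88$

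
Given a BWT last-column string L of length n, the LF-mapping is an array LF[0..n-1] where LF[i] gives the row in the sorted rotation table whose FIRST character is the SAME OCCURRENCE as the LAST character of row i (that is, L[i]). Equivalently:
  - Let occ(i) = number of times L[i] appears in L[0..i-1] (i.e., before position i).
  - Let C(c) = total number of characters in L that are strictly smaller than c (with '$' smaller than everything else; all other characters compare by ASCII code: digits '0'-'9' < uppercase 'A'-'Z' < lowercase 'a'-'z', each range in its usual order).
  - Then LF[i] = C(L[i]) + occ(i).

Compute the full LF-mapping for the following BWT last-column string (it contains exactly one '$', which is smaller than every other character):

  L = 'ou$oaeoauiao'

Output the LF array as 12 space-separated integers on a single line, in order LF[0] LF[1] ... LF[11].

Answer: 6 10 0 7 1 4 8 2 11 5 3 9

Derivation:
Char counts: '$':1, 'a':3, 'e':1, 'i':1, 'o':4, 'u':2
C (first-col start): C('$')=0, C('a')=1, C('e')=4, C('i')=5, C('o')=6, C('u')=10
L[0]='o': occ=0, LF[0]=C('o')+0=6+0=6
L[1]='u': occ=0, LF[1]=C('u')+0=10+0=10
L[2]='$': occ=0, LF[2]=C('$')+0=0+0=0
L[3]='o': occ=1, LF[3]=C('o')+1=6+1=7
L[4]='a': occ=0, LF[4]=C('a')+0=1+0=1
L[5]='e': occ=0, LF[5]=C('e')+0=4+0=4
L[6]='o': occ=2, LF[6]=C('o')+2=6+2=8
L[7]='a': occ=1, LF[7]=C('a')+1=1+1=2
L[8]='u': occ=1, LF[8]=C('u')+1=10+1=11
L[9]='i': occ=0, LF[9]=C('i')+0=5+0=5
L[10]='a': occ=2, LF[10]=C('a')+2=1+2=3
L[11]='o': occ=3, LF[11]=C('o')+3=6+3=9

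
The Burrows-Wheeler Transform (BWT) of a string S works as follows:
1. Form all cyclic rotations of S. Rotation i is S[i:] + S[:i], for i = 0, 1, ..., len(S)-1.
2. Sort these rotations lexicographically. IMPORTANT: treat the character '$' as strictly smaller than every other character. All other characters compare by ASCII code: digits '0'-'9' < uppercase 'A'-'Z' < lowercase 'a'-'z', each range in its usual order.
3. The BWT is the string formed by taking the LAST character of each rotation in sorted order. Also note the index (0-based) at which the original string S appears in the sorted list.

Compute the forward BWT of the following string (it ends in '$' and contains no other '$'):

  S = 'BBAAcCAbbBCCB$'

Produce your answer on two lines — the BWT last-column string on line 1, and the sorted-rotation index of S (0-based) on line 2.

All 14 rotations (rotation i = S[i:]+S[:i]):
  rot[0] = BBAAcCAbbBCCB$
  rot[1] = BAAcCAbbBCCB$B
  rot[2] = AAcCAbbBCCB$BB
  rot[3] = AcCAbbBCCB$BBA
  rot[4] = cCAbbBCCB$BBAA
  rot[5] = CAbbBCCB$BBAAc
  rot[6] = AbbBCCB$BBAAcC
  rot[7] = bbBCCB$BBAAcCA
  rot[8] = bBCCB$BBAAcCAb
  rot[9] = BCCB$BBAAcCAbb
  rot[10] = CCB$BBAAcCAbbB
  rot[11] = CB$BBAAcCAbbBC
  rot[12] = B$BBAAcCAbbBCC
  rot[13] = $BBAAcCAbbBCCB
Sorted (with $ < everything):
  sorted[0] = $BBAAcCAbbBCCB  (last char: 'B')
  sorted[1] = AAcCAbbBCCB$BB  (last char: 'B')
  sorted[2] = AbbBCCB$BBAAcC  (last char: 'C')
  sorted[3] = AcCAbbBCCB$BBA  (last char: 'A')
  sorted[4] = B$BBAAcCAbbBCC  (last char: 'C')
  sorted[5] = BAAcCAbbBCCB$B  (last char: 'B')
  sorted[6] = BBAAcCAbbBCCB$  (last char: '$')
  sorted[7] = BCCB$BBAAcCAbb  (last char: 'b')
  sorted[8] = CAbbBCCB$BBAAc  (last char: 'c')
  sorted[9] = CB$BBAAcCAbbBC  (last char: 'C')
  sorted[10] = CCB$BBAAcCAbbB  (last char: 'B')
  sorted[11] = bBCCB$BBAAcCAb  (last char: 'b')
  sorted[12] = bbBCCB$BBAAcCA  (last char: 'A')
  sorted[13] = cCAbbBCCB$BBAA  (last char: 'A')
Last column: BBCACB$bcCBbAA
Original string S is at sorted index 6

Answer: BBCACB$bcCBbAA
6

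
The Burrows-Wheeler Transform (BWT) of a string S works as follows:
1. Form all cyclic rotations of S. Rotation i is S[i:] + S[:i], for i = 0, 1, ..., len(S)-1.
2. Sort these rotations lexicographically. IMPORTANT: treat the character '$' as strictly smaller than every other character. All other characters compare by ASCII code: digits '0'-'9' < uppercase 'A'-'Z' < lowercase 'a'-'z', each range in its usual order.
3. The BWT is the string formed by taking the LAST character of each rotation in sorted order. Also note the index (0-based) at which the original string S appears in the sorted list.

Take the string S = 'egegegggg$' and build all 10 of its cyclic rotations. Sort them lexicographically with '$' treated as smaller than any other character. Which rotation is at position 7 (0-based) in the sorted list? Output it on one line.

All 10 rotations (rotation i = S[i:]+S[:i]):
  rot[0] = egegegggg$
  rot[1] = gegegggg$e
  rot[2] = egegggg$eg
  rot[3] = gegggg$ege
  rot[4] = egggg$egeg
  rot[5] = gggg$egege
  rot[6] = ggg$egegeg
  rot[7] = gg$egegegg
  rot[8] = g$egegeggg
  rot[9] = $egegegggg
Sorted (with $ < everything):
  sorted[0] = $egegegggg
  sorted[1] = egegegggg$
  sorted[2] = egegggg$eg
  sorted[3] = egggg$egeg
  sorted[4] = g$egegeggg
  sorted[5] = gegegggg$e
  sorted[6] = gegggg$ege
  sorted[7] = gg$egegegg
  sorted[8] = ggg$egegeg
  sorted[9] = gggg$egege
sorted[7] = gg$egegegg

Answer: gg$egegegg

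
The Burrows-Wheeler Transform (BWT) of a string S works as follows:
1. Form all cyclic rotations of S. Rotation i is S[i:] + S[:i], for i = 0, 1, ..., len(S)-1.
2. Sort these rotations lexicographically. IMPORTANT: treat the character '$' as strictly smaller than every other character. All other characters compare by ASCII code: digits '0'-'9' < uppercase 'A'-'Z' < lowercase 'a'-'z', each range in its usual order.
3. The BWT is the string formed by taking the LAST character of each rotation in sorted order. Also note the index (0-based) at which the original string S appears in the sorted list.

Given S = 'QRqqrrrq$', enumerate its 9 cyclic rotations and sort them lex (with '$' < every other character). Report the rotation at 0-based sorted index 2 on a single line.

All 9 rotations (rotation i = S[i:]+S[:i]):
  rot[0] = QRqqrrrq$
  rot[1] = Rqqrrrq$Q
  rot[2] = qqrrrq$QR
  rot[3] = qrrrq$QRq
  rot[4] = rrrq$QRqq
  rot[5] = rrq$QRqqr
  rot[6] = rq$QRqqrr
  rot[7] = q$QRqqrrr
  rot[8] = $QRqqrrrq
Sorted (with $ < everything):
  sorted[0] = $QRqqrrrq
  sorted[1] = QRqqrrrq$
  sorted[2] = Rqqrrrq$Q
  sorted[3] = q$QRqqrrr
  sorted[4] = qqrrrq$QR
  sorted[5] = qrrrq$QRq
  sorted[6] = rq$QRqqrr
  sorted[7] = rrq$QRqqr
  sorted[8] = rrrq$QRqq
sorted[2] = Rqqrrrq$Q

Answer: Rqqrrrq$Q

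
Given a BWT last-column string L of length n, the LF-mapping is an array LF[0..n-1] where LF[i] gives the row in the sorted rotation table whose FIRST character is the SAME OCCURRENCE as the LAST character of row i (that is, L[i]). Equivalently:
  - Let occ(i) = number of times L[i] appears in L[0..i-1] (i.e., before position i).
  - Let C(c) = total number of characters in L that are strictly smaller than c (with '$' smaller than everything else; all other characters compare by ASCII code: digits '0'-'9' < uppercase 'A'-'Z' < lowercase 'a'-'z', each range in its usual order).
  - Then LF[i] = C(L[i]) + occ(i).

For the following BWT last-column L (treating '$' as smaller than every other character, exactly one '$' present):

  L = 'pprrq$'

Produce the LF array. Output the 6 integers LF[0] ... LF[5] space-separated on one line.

Answer: 1 2 4 5 3 0

Derivation:
Char counts: '$':1, 'p':2, 'q':1, 'r':2
C (first-col start): C('$')=0, C('p')=1, C('q')=3, C('r')=4
L[0]='p': occ=0, LF[0]=C('p')+0=1+0=1
L[1]='p': occ=1, LF[1]=C('p')+1=1+1=2
L[2]='r': occ=0, LF[2]=C('r')+0=4+0=4
L[3]='r': occ=1, LF[3]=C('r')+1=4+1=5
L[4]='q': occ=0, LF[4]=C('q')+0=3+0=3
L[5]='$': occ=0, LF[5]=C('$')+0=0+0=0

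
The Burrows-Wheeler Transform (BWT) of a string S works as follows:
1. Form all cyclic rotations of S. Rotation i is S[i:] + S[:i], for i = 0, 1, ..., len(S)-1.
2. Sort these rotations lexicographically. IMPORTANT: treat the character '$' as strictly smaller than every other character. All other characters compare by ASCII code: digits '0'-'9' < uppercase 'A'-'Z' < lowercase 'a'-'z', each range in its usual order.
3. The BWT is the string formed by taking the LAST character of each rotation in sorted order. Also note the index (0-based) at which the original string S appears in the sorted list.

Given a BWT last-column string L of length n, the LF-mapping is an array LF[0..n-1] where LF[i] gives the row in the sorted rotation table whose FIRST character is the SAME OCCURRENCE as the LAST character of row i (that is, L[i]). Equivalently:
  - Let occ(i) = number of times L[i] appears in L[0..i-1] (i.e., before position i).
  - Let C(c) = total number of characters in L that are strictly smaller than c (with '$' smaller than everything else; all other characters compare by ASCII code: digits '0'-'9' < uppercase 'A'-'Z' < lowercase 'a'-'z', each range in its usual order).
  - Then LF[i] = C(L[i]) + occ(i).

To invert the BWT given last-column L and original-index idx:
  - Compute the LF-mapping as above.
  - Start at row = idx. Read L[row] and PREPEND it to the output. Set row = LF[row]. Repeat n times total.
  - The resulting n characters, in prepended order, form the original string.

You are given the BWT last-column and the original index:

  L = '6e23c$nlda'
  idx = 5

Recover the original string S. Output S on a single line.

Answer: candle236$

Derivation:
LF mapping: 3 7 1 2 5 0 9 8 6 4
Walk LF starting at row 5, prepending L[row]:
  step 1: row=5, L[5]='$', prepend. Next row=LF[5]=0
  step 2: row=0, L[0]='6', prepend. Next row=LF[0]=3
  step 3: row=3, L[3]='3', prepend. Next row=LF[3]=2
  step 4: row=2, L[2]='2', prepend. Next row=LF[2]=1
  step 5: row=1, L[1]='e', prepend. Next row=LF[1]=7
  step 6: row=7, L[7]='l', prepend. Next row=LF[7]=8
  step 7: row=8, L[8]='d', prepend. Next row=LF[8]=6
  step 8: row=6, L[6]='n', prepend. Next row=LF[6]=9
  step 9: row=9, L[9]='a', prepend. Next row=LF[9]=4
  step 10: row=4, L[4]='c', prepend. Next row=LF[4]=5
Reversed output: candle236$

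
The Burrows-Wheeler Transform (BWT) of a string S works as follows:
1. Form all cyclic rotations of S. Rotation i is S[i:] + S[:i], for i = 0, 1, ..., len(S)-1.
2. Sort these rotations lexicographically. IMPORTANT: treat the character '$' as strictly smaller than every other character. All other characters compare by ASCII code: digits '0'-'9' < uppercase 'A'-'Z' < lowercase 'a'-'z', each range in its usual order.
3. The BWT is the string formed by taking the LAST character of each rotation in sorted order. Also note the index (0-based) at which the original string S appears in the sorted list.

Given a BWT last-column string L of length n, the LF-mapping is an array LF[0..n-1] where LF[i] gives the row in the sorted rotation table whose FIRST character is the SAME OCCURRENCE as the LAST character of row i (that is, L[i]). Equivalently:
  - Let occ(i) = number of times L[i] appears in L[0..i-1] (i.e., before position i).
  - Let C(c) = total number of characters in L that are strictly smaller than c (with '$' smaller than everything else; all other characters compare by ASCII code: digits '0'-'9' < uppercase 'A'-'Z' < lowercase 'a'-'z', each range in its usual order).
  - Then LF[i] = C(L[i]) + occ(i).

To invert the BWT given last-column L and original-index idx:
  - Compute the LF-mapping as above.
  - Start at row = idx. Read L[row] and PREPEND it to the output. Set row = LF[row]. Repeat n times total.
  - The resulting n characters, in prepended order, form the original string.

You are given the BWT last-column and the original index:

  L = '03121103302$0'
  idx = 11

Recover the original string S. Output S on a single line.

LF mapping: 1 10 5 8 6 7 2 11 12 3 9 0 4
Walk LF starting at row 11, prepending L[row]:
  step 1: row=11, L[11]='$', prepend. Next row=LF[11]=0
  step 2: row=0, L[0]='0', prepend. Next row=LF[0]=1
  step 3: row=1, L[1]='3', prepend. Next row=LF[1]=10
  step 4: row=10, L[10]='2', prepend. Next row=LF[10]=9
  step 5: row=9, L[9]='0', prepend. Next row=LF[9]=3
  step 6: row=3, L[3]='2', prepend. Next row=LF[3]=8
  step 7: row=8, L[8]='3', prepend. Next row=LF[8]=12
  step 8: row=12, L[12]='0', prepend. Next row=LF[12]=4
  step 9: row=4, L[4]='1', prepend. Next row=LF[4]=6
  step 10: row=6, L[6]='0', prepend. Next row=LF[6]=2
  step 11: row=2, L[2]='1', prepend. Next row=LF[2]=5
  step 12: row=5, L[5]='1', prepend. Next row=LF[5]=7
  step 13: row=7, L[7]='3', prepend. Next row=LF[7]=11
Reversed output: 311010320230$

Answer: 311010320230$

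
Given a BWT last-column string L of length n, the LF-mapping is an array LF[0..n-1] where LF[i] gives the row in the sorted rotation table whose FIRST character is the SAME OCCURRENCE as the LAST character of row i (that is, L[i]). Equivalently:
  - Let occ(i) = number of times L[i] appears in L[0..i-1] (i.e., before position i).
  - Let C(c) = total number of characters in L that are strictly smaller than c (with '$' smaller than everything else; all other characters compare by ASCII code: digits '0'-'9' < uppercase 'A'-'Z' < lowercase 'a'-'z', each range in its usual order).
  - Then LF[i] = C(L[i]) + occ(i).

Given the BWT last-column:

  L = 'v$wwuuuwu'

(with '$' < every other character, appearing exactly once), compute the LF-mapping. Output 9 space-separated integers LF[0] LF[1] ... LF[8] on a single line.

Char counts: '$':1, 'u':4, 'v':1, 'w':3
C (first-col start): C('$')=0, C('u')=1, C('v')=5, C('w')=6
L[0]='v': occ=0, LF[0]=C('v')+0=5+0=5
L[1]='$': occ=0, LF[1]=C('$')+0=0+0=0
L[2]='w': occ=0, LF[2]=C('w')+0=6+0=6
L[3]='w': occ=1, LF[3]=C('w')+1=6+1=7
L[4]='u': occ=0, LF[4]=C('u')+0=1+0=1
L[5]='u': occ=1, LF[5]=C('u')+1=1+1=2
L[6]='u': occ=2, LF[6]=C('u')+2=1+2=3
L[7]='w': occ=2, LF[7]=C('w')+2=6+2=8
L[8]='u': occ=3, LF[8]=C('u')+3=1+3=4

Answer: 5 0 6 7 1 2 3 8 4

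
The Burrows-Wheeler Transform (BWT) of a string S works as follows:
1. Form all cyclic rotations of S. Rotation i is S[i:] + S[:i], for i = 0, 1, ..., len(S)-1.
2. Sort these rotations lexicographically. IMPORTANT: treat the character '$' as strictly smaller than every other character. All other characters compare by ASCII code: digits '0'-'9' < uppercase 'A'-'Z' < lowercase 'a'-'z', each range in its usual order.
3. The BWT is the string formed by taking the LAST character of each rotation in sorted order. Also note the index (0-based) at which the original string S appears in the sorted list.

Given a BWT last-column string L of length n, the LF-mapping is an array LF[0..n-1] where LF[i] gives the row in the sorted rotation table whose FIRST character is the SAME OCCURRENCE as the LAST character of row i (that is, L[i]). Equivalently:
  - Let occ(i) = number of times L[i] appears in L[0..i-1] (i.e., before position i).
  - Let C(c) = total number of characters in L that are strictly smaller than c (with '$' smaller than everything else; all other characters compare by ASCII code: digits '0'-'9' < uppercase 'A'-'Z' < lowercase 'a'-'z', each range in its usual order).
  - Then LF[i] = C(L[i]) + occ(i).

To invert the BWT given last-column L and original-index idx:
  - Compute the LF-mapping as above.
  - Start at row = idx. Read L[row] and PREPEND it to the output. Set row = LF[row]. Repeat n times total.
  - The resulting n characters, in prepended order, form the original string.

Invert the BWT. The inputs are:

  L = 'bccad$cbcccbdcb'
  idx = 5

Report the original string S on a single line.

LF mapping: 2 6 7 1 13 0 8 3 9 10 11 4 14 12 5
Walk LF starting at row 5, prepending L[row]:
  step 1: row=5, L[5]='$', prepend. Next row=LF[5]=0
  step 2: row=0, L[0]='b', prepend. Next row=LF[0]=2
  step 3: row=2, L[2]='c', prepend. Next row=LF[2]=7
  step 4: row=7, L[7]='b', prepend. Next row=LF[7]=3
  step 5: row=3, L[3]='a', prepend. Next row=LF[3]=1
  step 6: row=1, L[1]='c', prepend. Next row=LF[1]=6
  step 7: row=6, L[6]='c', prepend. Next row=LF[6]=8
  step 8: row=8, L[8]='c', prepend. Next row=LF[8]=9
  step 9: row=9, L[9]='c', prepend. Next row=LF[9]=10
  step 10: row=10, L[10]='c', prepend. Next row=LF[10]=11
  step 11: row=11, L[11]='b', prepend. Next row=LF[11]=4
  step 12: row=4, L[4]='d', prepend. Next row=LF[4]=13
  step 13: row=13, L[13]='c', prepend. Next row=LF[13]=12
  step 14: row=12, L[12]='d', prepend. Next row=LF[12]=14
  step 15: row=14, L[14]='b', prepend. Next row=LF[14]=5
Reversed output: bdcdbcccccabcb$

Answer: bdcdbcccccabcb$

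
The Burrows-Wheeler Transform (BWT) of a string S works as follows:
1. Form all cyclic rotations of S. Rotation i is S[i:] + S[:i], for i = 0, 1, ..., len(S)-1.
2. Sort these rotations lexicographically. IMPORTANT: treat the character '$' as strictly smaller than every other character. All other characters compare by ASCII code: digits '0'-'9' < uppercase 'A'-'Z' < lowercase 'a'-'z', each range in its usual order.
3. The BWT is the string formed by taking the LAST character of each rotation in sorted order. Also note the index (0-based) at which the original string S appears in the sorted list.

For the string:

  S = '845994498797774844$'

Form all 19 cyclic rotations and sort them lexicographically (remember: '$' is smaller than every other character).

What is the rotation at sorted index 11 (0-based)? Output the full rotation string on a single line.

Answer: 797774844$845994498

Derivation:
All 19 rotations (rotation i = S[i:]+S[:i]):
  rot[0] = 845994498797774844$
  rot[1] = 45994498797774844$8
  rot[2] = 5994498797774844$84
  rot[3] = 994498797774844$845
  rot[4] = 94498797774844$8459
  rot[5] = 4498797774844$84599
  rot[6] = 498797774844$845994
  rot[7] = 98797774844$8459944
  rot[8] = 8797774844$84599449
  rot[9] = 797774844$845994498
  rot[10] = 97774844$8459944987
  rot[11] = 7774844$84599449879
  rot[12] = 774844$845994498797
  rot[13] = 74844$8459944987977
  rot[14] = 4844$84599449879777
  rot[15] = 844$845994498797774
  rot[16] = 44$8459944987977748
  rot[17] = 4$84599449879777484
  rot[18] = $845994498797774844
Sorted (with $ < everything):
  sorted[0] = $845994498797774844
  sorted[1] = 4$84599449879777484
  sorted[2] = 44$8459944987977748
  sorted[3] = 4498797774844$84599
  sorted[4] = 45994498797774844$8
  sorted[5] = 4844$84599449879777
  sorted[6] = 498797774844$845994
  sorted[7] = 5994498797774844$84
  sorted[8] = 74844$8459944987977
  sorted[9] = 774844$845994498797
  sorted[10] = 7774844$84599449879
  sorted[11] = 797774844$845994498
  sorted[12] = 844$845994498797774
  sorted[13] = 845994498797774844$
  sorted[14] = 8797774844$84599449
  sorted[15] = 94498797774844$8459
  sorted[16] = 97774844$8459944987
  sorted[17] = 98797774844$8459944
  sorted[18] = 994498797774844$845
sorted[11] = 797774844$845994498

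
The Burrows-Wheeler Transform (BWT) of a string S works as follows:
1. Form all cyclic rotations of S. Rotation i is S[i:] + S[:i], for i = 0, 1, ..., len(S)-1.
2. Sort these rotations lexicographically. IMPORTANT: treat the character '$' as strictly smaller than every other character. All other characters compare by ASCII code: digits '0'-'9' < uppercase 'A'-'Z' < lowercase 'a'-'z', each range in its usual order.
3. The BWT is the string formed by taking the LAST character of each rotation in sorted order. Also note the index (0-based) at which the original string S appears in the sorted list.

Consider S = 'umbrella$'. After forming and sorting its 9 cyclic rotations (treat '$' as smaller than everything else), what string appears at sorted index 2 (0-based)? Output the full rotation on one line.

Answer: brella$um

Derivation:
All 9 rotations (rotation i = S[i:]+S[:i]):
  rot[0] = umbrella$
  rot[1] = mbrella$u
  rot[2] = brella$um
  rot[3] = rella$umb
  rot[4] = ella$umbr
  rot[5] = lla$umbre
  rot[6] = la$umbrel
  rot[7] = a$umbrell
  rot[8] = $umbrella
Sorted (with $ < everything):
  sorted[0] = $umbrella
  sorted[1] = a$umbrell
  sorted[2] = brella$um
  sorted[3] = ella$umbr
  sorted[4] = la$umbrel
  sorted[5] = lla$umbre
  sorted[6] = mbrella$u
  sorted[7] = rella$umb
  sorted[8] = umbrella$
sorted[2] = brella$um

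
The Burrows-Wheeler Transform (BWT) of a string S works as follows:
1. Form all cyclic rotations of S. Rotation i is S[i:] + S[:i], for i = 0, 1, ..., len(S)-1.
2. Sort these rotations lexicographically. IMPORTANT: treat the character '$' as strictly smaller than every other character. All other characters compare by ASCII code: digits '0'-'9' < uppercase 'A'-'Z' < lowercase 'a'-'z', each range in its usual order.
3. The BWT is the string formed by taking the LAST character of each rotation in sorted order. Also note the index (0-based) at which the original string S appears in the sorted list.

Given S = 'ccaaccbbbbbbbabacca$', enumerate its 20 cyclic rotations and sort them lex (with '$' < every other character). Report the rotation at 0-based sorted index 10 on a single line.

All 20 rotations (rotation i = S[i:]+S[:i]):
  rot[0] = ccaaccbbbbbbbabacca$
  rot[1] = caaccbbbbbbbabacca$c
  rot[2] = aaccbbbbbbbabacca$cc
  rot[3] = accbbbbbbbabacca$cca
  rot[4] = ccbbbbbbbabacca$ccaa
  rot[5] = cbbbbbbbabacca$ccaac
  rot[6] = bbbbbbbabacca$ccaacc
  rot[7] = bbbbbbabacca$ccaaccb
  rot[8] = bbbbbabacca$ccaaccbb
  rot[9] = bbbbabacca$ccaaccbbb
  rot[10] = bbbabacca$ccaaccbbbb
  rot[11] = bbabacca$ccaaccbbbbb
  rot[12] = babacca$ccaaccbbbbbb
  rot[13] = abacca$ccaaccbbbbbbb
  rot[14] = bacca$ccaaccbbbbbbba
  rot[15] = acca$ccaaccbbbbbbbab
  rot[16] = cca$ccaaccbbbbbbbaba
  rot[17] = ca$ccaaccbbbbbbbabac
  rot[18] = a$ccaaccbbbbbbbabacc
  rot[19] = $ccaaccbbbbbbbabacca
Sorted (with $ < everything):
  sorted[0] = $ccaaccbbbbbbbabacca
  sorted[1] = a$ccaaccbbbbbbbabacc
  sorted[2] = aaccbbbbbbbabacca$cc
  sorted[3] = abacca$ccaaccbbbbbbb
  sorted[4] = acca$ccaaccbbbbbbbab
  sorted[5] = accbbbbbbbabacca$cca
  sorted[6] = babacca$ccaaccbbbbbb
  sorted[7] = bacca$ccaaccbbbbbbba
  sorted[8] = bbabacca$ccaaccbbbbb
  sorted[9] = bbbabacca$ccaaccbbbb
  sorted[10] = bbbbabacca$ccaaccbbb
  sorted[11] = bbbbbabacca$ccaaccbb
  sorted[12] = bbbbbbabacca$ccaaccb
  sorted[13] = bbbbbbbabacca$ccaacc
  sorted[14] = ca$ccaaccbbbbbbbabac
  sorted[15] = caaccbbbbbbbabacca$c
  sorted[16] = cbbbbbbbabacca$ccaac
  sorted[17] = cca$ccaaccbbbbbbbaba
  sorted[18] = ccaaccbbbbbbbabacca$
  sorted[19] = ccbbbbbbbabacca$ccaa
sorted[10] = bbbbabacca$ccaaccbbb

Answer: bbbbabacca$ccaaccbbb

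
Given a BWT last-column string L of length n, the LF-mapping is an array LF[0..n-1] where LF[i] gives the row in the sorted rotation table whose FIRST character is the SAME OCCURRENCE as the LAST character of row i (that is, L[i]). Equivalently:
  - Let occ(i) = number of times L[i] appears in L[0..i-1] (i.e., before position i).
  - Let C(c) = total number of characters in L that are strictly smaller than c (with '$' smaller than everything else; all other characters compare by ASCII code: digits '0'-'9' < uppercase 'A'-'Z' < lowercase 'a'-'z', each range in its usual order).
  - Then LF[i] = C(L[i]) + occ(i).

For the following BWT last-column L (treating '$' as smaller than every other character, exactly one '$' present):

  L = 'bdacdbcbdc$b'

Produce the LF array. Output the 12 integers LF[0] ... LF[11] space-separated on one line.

Answer: 2 9 1 6 10 3 7 4 11 8 0 5

Derivation:
Char counts: '$':1, 'a':1, 'b':4, 'c':3, 'd':3
C (first-col start): C('$')=0, C('a')=1, C('b')=2, C('c')=6, C('d')=9
L[0]='b': occ=0, LF[0]=C('b')+0=2+0=2
L[1]='d': occ=0, LF[1]=C('d')+0=9+0=9
L[2]='a': occ=0, LF[2]=C('a')+0=1+0=1
L[3]='c': occ=0, LF[3]=C('c')+0=6+0=6
L[4]='d': occ=1, LF[4]=C('d')+1=9+1=10
L[5]='b': occ=1, LF[5]=C('b')+1=2+1=3
L[6]='c': occ=1, LF[6]=C('c')+1=6+1=7
L[7]='b': occ=2, LF[7]=C('b')+2=2+2=4
L[8]='d': occ=2, LF[8]=C('d')+2=9+2=11
L[9]='c': occ=2, LF[9]=C('c')+2=6+2=8
L[10]='$': occ=0, LF[10]=C('$')+0=0+0=0
L[11]='b': occ=3, LF[11]=C('b')+3=2+3=5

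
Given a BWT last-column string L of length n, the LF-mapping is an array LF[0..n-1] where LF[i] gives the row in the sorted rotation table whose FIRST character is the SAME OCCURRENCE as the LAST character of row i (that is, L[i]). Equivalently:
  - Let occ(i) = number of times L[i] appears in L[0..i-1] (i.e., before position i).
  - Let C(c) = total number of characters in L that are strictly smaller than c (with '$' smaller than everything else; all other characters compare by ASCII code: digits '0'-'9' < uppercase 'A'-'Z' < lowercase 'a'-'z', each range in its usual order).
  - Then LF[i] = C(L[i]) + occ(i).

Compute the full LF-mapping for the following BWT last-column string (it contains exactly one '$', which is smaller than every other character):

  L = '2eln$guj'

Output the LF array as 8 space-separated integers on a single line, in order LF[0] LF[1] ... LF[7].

Answer: 1 2 5 6 0 3 7 4

Derivation:
Char counts: '$':1, '2':1, 'e':1, 'g':1, 'j':1, 'l':1, 'n':1, 'u':1
C (first-col start): C('$')=0, C('2')=1, C('e')=2, C('g')=3, C('j')=4, C('l')=5, C('n')=6, C('u')=7
L[0]='2': occ=0, LF[0]=C('2')+0=1+0=1
L[1]='e': occ=0, LF[1]=C('e')+0=2+0=2
L[2]='l': occ=0, LF[2]=C('l')+0=5+0=5
L[3]='n': occ=0, LF[3]=C('n')+0=6+0=6
L[4]='$': occ=0, LF[4]=C('$')+0=0+0=0
L[5]='g': occ=0, LF[5]=C('g')+0=3+0=3
L[6]='u': occ=0, LF[6]=C('u')+0=7+0=7
L[7]='j': occ=0, LF[7]=C('j')+0=4+0=4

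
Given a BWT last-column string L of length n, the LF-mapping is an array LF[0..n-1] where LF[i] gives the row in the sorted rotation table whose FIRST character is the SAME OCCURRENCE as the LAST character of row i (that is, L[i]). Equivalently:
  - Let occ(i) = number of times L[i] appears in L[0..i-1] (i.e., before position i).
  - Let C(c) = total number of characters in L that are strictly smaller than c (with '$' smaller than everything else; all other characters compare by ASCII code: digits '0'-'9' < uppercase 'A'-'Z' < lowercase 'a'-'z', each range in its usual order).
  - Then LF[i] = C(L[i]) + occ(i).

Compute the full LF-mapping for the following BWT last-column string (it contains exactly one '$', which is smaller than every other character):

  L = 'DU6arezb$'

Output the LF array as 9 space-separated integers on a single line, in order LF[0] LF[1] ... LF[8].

Answer: 2 3 1 4 7 6 8 5 0

Derivation:
Char counts: '$':1, '6':1, 'D':1, 'U':1, 'a':1, 'b':1, 'e':1, 'r':1, 'z':1
C (first-col start): C('$')=0, C('6')=1, C('D')=2, C('U')=3, C('a')=4, C('b')=5, C('e')=6, C('r')=7, C('z')=8
L[0]='D': occ=0, LF[0]=C('D')+0=2+0=2
L[1]='U': occ=0, LF[1]=C('U')+0=3+0=3
L[2]='6': occ=0, LF[2]=C('6')+0=1+0=1
L[3]='a': occ=0, LF[3]=C('a')+0=4+0=4
L[4]='r': occ=0, LF[4]=C('r')+0=7+0=7
L[5]='e': occ=0, LF[5]=C('e')+0=6+0=6
L[6]='z': occ=0, LF[6]=C('z')+0=8+0=8
L[7]='b': occ=0, LF[7]=C('b')+0=5+0=5
L[8]='$': occ=0, LF[8]=C('$')+0=0+0=0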